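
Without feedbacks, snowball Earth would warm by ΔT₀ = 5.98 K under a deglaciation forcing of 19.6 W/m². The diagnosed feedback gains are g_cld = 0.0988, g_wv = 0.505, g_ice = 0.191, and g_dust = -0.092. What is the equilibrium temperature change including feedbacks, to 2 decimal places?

20.12 K

Total gain g = 0.0988 + 0.505 + 0.191 − 0.092 = 0.7028.
Amplification A = 1/(1 − 0.7028) = 3.365.
ΔT = 5.98 × 3.365 = 20.12 K.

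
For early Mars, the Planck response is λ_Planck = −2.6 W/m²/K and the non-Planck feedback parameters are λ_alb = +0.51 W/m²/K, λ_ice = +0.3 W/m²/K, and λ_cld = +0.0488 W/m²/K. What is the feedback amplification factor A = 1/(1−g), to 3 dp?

1.493

Convert to gains: g_alb = 0.51/2.6 = 0.1962; g_ice = 0.3/2.6 = 0.1154; g_cld = 0.0488/2.6 = 0.01877.
Total gain g = 0.33037.
A = 1/(1 − 0.33037) = 1.493.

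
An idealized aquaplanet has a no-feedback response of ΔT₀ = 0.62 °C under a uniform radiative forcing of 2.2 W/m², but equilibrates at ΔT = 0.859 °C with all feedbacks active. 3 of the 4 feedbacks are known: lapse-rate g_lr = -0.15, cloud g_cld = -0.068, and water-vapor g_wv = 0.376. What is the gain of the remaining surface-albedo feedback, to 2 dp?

Amplification A = ΔT/ΔT₀ = 0.859/0.62 = 1.385.
Total gain g = 1 − 1/A = 1 − 1/1.385 = 0.278.
Known gains sum to -0.15 − 0.068 + 0.376 = 0.158.
g_alb = 0.278 − 0.158 = 0.12.

0.12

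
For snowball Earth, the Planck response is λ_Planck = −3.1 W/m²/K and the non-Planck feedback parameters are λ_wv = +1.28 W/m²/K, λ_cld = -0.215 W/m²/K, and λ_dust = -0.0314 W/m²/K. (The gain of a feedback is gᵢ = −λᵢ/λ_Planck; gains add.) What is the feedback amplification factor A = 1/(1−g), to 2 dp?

1.50

Convert to gains: g_wv = 1.28/3.1 = 0.4129; g_cld = -0.215/3.1 = -0.06935; g_dust = -0.0314/3.1 = -0.01013.
Total gain g = 0.33342.
A = 1/(1 − 0.33342) = 1.50.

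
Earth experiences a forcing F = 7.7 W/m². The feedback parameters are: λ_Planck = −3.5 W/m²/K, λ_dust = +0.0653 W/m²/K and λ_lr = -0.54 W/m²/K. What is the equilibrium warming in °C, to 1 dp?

Net feedback parameter λ = (−3.5) + (+0.0653) + (-0.54) = -3.9747 W/m²/K.
ΔT = −F/λ = −7.7/(-3.9747) = 1.9 °C.

1.9 °C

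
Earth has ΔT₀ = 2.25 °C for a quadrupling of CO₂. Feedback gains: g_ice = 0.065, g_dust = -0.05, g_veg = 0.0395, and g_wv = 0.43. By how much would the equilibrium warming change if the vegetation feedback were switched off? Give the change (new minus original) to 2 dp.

-0.31 °C

Original: g = 0.4845, ΔT = 2.25/(1−0.4845) = 4.3647 °C.
Without vegetation: g' = 0.445, ΔT' = 2.25/(1−0.445) = 4.0541 °C.
Change = 4.0541 − 4.3647 = -0.31 °C.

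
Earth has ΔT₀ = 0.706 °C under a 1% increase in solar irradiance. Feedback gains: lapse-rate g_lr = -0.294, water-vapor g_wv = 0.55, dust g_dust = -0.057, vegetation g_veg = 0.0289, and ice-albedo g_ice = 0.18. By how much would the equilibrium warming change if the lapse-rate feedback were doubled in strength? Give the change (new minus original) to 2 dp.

-0.40 °C

Original: g = 0.4079, ΔT = 0.706/(1−0.4079) = 1.1924 °C.
With doubled lapse-rate: g' = 0.1139, ΔT' = 0.706/(1−0.1139) = 0.7967 °C.
Change = 0.7967 − 1.1924 = -0.40 °C.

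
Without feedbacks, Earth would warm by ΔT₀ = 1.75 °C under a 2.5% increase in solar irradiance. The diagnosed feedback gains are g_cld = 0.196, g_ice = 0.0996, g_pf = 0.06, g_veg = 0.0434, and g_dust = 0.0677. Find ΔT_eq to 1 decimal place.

Total gain g = 0.196 + 0.0996 + 0.06 + 0.0434 + 0.0677 = 0.4667.
Amplification A = 1/(1 − 0.4667) = 1.875.
ΔT = 1.75 × 1.875 = 3.3 °C.

3.3 °C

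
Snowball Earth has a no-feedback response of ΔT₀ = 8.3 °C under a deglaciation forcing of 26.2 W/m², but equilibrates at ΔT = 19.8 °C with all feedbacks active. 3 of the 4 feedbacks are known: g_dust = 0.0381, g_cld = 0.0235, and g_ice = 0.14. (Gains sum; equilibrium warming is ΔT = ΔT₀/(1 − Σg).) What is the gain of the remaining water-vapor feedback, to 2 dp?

Amplification A = ΔT/ΔT₀ = 19.8/8.3 = 2.386.
Total gain g = 1 − 1/A = 1 − 1/2.386 = 0.5809.
Known gains sum to 0.0381 + 0.0235 + 0.14 = 0.2016.
g_wv = 0.5809 − 0.2016 = 0.38.

0.38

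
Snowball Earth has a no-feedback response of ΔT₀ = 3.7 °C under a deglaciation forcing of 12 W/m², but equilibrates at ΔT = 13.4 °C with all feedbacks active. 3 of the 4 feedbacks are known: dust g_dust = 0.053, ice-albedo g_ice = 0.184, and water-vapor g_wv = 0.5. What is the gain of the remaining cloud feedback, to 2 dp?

-0.01

Amplification A = ΔT/ΔT₀ = 13.4/3.7 = 3.622.
Total gain g = 1 − 1/A = 1 − 1/3.622 = 0.7239.
Known gains sum to 0.053 + 0.184 + 0.5 = 0.737.
g_cld = 0.7239 − 0.737 = -0.01.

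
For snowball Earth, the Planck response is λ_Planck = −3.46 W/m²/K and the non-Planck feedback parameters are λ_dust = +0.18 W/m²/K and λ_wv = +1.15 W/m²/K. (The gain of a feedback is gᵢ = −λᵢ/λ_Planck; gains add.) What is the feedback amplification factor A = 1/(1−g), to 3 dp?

Convert to gains: g_dust = 0.18/3.46 = 0.05202; g_wv = 1.15/3.46 = 0.3324.
Total gain g = 0.38442.
A = 1/(1 − 0.38442) = 1.624.

1.624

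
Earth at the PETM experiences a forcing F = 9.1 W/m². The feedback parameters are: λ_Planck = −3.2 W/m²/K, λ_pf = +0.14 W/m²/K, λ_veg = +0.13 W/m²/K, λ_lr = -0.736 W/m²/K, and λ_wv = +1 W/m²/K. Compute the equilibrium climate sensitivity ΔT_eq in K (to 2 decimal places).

3.41 K

Net feedback parameter λ = (−3.2) + (+0.14) + (+0.13) + (-0.736) + (+1) = -2.666 W/m²/K.
ΔT = −F/λ = −9.1/(-2.666) = 3.41 K.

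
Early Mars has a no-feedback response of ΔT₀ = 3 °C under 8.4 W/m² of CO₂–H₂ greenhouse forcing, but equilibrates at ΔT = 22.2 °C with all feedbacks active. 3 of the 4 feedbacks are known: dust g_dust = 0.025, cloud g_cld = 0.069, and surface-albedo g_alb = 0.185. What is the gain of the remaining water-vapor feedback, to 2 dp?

0.59

Amplification A = ΔT/ΔT₀ = 22.2/3 = 7.4.
Total gain g = 1 − 1/A = 1 − 1/7.4 = 0.8649.
Known gains sum to 0.025 + 0.069 + 0.185 = 0.279.
g_wv = 0.8649 − 0.279 = 0.59.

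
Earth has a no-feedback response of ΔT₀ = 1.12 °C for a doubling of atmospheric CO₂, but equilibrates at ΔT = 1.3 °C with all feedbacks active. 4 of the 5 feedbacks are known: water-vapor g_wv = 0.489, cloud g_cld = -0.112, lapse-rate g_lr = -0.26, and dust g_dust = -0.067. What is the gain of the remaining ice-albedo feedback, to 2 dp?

Amplification A = ΔT/ΔT₀ = 1.3/1.12 = 1.161.
Total gain g = 1 − 1/A = 1 − 1/1.161 = 0.1387.
Known gains sum to 0.489 − 0.112 − 0.26 − 0.067 = 0.05.
g_ice = 0.1387 − 0.05 = 0.09.

0.09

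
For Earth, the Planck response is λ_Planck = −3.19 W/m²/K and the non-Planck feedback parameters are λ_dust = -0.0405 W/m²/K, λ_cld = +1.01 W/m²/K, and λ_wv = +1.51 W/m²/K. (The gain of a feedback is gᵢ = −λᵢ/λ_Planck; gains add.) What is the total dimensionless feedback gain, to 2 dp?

Convert to gains: g_dust = -0.0405/3.19 = -0.0127; g_cld = 1.01/3.19 = 0.3166; g_wv = 1.51/3.19 = 0.4734.
Total gain g = 0.7773.

0.78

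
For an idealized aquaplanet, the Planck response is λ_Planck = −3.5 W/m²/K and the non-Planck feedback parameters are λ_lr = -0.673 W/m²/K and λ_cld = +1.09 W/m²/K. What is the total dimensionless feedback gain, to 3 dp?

Convert to gains: g_lr = -0.673/3.5 = -0.1923; g_cld = 1.09/3.5 = 0.3114.
Total gain g = 0.1191.

0.119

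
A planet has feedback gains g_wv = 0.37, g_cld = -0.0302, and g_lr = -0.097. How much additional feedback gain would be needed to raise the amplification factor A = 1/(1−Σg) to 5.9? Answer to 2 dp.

Current total gain = 0.2428.
Target gain for A = 5.9: g* = 1 − 1/5.9 = 0.8305.
Additional gain needed = 0.8305 − 0.2428 = 0.59.

0.59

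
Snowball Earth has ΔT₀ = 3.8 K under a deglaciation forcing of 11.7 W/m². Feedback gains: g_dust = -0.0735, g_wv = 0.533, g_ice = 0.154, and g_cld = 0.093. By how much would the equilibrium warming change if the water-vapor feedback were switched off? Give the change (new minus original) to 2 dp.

-8.35 K

Original: g = 0.7065, ΔT = 3.8/(1−0.7065) = 12.9472 K.
Without water-vapor: g' = 0.1735, ΔT' = 3.8/(1−0.1735) = 4.5977 K.
Change = 4.5977 − 12.9472 = -8.35 K.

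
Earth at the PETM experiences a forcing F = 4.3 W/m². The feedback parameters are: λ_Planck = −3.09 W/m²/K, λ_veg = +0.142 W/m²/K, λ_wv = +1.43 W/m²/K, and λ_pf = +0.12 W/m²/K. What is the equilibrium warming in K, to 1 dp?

3.1 K

Net feedback parameter λ = (−3.09) + (+0.142) + (+1.43) + (+0.12) = -1.398 W/m²/K.
ΔT = −F/λ = −4.3/(-1.398) = 3.1 K.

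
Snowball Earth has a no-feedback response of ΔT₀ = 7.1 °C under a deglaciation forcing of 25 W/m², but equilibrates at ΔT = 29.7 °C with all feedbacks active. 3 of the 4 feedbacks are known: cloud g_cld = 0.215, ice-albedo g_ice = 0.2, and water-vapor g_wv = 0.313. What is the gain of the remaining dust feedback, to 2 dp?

0.03

Amplification A = ΔT/ΔT₀ = 29.7/7.1 = 4.183.
Total gain g = 1 − 1/A = 1 − 1/4.183 = 0.7609.
Known gains sum to 0.215 + 0.2 + 0.313 = 0.728.
g_dust = 0.7609 − 0.728 = 0.03.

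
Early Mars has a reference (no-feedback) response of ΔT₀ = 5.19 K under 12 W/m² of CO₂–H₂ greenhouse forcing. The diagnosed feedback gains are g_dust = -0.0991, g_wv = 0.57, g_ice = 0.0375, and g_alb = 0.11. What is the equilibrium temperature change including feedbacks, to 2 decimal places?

13.60 K

Total gain g = -0.0991 + 0.57 + 0.0375 + 0.11 = 0.6184.
Amplification A = 1/(1 − 0.6184) = 2.621.
ΔT = 5.19 × 2.621 = 13.60 K.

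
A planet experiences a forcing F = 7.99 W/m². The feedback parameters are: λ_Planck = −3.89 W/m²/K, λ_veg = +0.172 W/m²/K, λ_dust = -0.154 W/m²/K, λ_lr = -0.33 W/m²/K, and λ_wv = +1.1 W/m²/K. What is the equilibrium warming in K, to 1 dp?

2.6 K

Net feedback parameter λ = (−3.89) + (+0.172) + (-0.154) + (-0.33) + (+1.1) = -3.102 W/m²/K.
ΔT = −F/λ = −7.99/(-3.102) = 2.6 K.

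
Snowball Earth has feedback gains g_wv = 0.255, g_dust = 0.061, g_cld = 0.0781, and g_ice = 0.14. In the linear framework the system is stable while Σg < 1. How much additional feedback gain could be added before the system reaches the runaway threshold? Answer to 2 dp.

Current total gain = 0.255 + 0.061 + 0.0781 + 0.14 = 0.5341.
Margin to runaway = 1 − 0.5341 = 0.47.

0.47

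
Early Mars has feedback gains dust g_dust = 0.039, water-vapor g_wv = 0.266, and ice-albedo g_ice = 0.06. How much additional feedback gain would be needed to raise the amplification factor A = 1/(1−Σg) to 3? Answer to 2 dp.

0.30

Current total gain = 0.365.
Target gain for A = 3: g* = 1 − 1/3 = 0.6667.
Additional gain needed = 0.6667 − 0.365 = 0.30.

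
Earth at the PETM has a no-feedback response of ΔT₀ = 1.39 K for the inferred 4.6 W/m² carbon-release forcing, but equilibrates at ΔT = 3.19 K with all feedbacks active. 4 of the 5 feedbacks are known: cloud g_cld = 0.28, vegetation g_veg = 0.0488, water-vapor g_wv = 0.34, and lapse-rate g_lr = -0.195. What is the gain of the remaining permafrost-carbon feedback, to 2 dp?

Amplification A = ΔT/ΔT₀ = 3.19/1.39 = 2.295.
Total gain g = 1 − 1/A = 1 − 1/2.295 = 0.5643.
Known gains sum to 0.28 + 0.0488 + 0.34 − 0.195 = 0.4738.
g_pf = 0.5643 − 0.4738 = 0.09.

0.09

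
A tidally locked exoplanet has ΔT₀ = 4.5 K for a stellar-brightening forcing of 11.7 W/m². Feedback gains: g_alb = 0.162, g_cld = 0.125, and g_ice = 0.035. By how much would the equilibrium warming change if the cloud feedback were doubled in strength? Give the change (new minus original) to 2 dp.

Original: g = 0.322, ΔT = 4.5/(1−0.322) = 6.6372 K.
With doubled cloud: g' = 0.447, ΔT' = 4.5/(1−0.447) = 8.1374 K.
Change = 8.1374 − 6.6372 = 1.50 K.

1.50 K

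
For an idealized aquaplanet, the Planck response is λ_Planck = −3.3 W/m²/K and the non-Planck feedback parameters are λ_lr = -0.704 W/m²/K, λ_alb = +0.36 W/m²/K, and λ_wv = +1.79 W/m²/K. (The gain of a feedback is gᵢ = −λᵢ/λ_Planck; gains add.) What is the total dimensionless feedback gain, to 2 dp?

0.44

Convert to gains: g_lr = -0.704/3.3 = -0.2133; g_alb = 0.36/3.3 = 0.1091; g_wv = 1.79/3.3 = 0.5424.
Total gain g = 0.4382.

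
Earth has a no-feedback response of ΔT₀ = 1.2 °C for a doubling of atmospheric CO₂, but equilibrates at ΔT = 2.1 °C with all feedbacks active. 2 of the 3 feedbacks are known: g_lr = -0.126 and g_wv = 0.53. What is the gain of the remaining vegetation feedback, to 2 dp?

Amplification A = ΔT/ΔT₀ = 2.1/1.2 = 1.75.
Total gain g = 1 − 1/A = 1 − 1/1.75 = 0.4286.
Known gains sum to -0.126 + 0.53 = 0.404.
g_veg = 0.4286 − 0.404 = 0.02.

0.02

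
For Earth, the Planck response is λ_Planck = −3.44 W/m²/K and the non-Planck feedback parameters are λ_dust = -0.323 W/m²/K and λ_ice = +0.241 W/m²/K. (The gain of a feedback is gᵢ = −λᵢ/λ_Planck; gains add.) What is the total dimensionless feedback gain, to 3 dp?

-0.024

Convert to gains: g_dust = -0.323/3.44 = -0.0939; g_ice = 0.241/3.44 = 0.07006.
Total gain g = -0.02384.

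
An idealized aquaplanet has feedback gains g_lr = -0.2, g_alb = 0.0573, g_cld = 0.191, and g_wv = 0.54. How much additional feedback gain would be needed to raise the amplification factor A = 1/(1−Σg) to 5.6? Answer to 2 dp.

0.23

Current total gain = 0.5883.
Target gain for A = 5.6: g* = 1 − 1/5.6 = 0.8214.
Additional gain needed = 0.8214 − 0.5883 = 0.23.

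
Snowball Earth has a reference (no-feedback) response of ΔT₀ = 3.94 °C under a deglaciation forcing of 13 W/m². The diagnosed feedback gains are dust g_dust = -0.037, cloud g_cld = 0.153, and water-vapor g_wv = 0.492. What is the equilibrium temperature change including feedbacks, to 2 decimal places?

10.05 °C

Total gain g = -0.037 + 0.153 + 0.492 = 0.608.
Amplification A = 1/(1 − 0.608) = 2.551.
ΔT = 3.94 × 2.551 = 10.05 °C.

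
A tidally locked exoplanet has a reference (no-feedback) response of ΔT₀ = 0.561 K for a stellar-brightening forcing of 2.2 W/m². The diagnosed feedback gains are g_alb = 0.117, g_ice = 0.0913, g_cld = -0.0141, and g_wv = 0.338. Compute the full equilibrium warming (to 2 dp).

1.20 K

Total gain g = 0.117 + 0.0913 − 0.0141 + 0.338 = 0.5322.
Amplification A = 1/(1 − 0.5322) = 2.138.
ΔT = 0.561 × 2.138 = 1.20 K.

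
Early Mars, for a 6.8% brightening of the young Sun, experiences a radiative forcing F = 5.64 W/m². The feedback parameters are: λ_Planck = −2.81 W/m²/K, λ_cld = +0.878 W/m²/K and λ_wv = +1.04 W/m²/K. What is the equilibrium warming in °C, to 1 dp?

Net feedback parameter λ = (−2.81) + (+0.878) + (+1.04) = -0.892 W/m²/K.
ΔT = −F/λ = −5.64/(-0.892) = 6.3 °C.

6.3 °C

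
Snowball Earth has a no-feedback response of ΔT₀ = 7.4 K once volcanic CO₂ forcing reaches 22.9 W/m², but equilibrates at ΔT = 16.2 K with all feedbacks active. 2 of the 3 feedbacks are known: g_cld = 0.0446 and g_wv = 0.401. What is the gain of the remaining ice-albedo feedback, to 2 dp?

Amplification A = ΔT/ΔT₀ = 16.2/7.4 = 2.189.
Total gain g = 1 − 1/A = 1 − 1/2.189 = 0.5432.
Known gains sum to 0.0446 + 0.401 = 0.4456.
g_ice = 0.5432 − 0.4456 = 0.10.

0.10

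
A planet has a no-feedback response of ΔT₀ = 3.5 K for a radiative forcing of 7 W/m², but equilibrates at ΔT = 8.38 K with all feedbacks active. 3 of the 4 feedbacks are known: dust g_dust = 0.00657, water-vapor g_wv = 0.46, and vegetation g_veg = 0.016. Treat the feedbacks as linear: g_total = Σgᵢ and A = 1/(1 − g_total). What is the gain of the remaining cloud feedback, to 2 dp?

0.10

Amplification A = ΔT/ΔT₀ = 8.38/3.5 = 2.394.
Total gain g = 1 − 1/A = 1 − 1/2.394 = 0.5823.
Known gains sum to 0.00657 + 0.46 + 0.016 = 0.48257.
g_cld = 0.5823 − 0.48257 = 0.10.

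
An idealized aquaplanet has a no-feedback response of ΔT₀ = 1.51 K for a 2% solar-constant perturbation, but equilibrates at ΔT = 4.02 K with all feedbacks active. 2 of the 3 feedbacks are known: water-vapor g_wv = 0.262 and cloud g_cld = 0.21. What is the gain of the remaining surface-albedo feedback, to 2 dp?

0.15

Amplification A = ΔT/ΔT₀ = 4.02/1.51 = 2.662.
Total gain g = 1 − 1/A = 1 − 1/2.662 = 0.6243.
Known gains sum to 0.262 + 0.21 = 0.472.
g_alb = 0.6243 − 0.472 = 0.15.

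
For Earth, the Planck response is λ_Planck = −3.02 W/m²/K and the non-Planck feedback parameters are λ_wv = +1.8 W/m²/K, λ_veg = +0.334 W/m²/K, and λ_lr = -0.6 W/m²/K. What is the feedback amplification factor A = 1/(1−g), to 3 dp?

2.032

Convert to gains: g_wv = 1.8/3.02 = 0.596; g_veg = 0.334/3.02 = 0.1106; g_lr = -0.6/3.02 = -0.1987.
Total gain g = 0.5079.
A = 1/(1 − 0.5079) = 2.032.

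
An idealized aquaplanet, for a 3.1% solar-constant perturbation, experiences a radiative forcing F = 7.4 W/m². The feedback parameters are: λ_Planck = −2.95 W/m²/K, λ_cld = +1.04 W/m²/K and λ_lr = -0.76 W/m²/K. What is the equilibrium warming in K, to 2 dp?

Net feedback parameter λ = (−2.95) + (+1.04) + (-0.76) = -2.67 W/m²/K.
ΔT = −F/λ = −7.4/(-2.67) = 2.77 K.

2.77 K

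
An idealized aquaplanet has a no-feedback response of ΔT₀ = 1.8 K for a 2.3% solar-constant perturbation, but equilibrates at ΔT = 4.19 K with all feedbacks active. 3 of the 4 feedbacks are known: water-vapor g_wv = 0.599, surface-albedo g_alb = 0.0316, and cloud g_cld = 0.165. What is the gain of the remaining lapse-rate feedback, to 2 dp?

-0.23

Amplification A = ΔT/ΔT₀ = 4.19/1.8 = 2.328.
Total gain g = 1 − 1/A = 1 − 1/2.328 = 0.5704.
Known gains sum to 0.599 + 0.0316 + 0.165 = 0.7956.
g_lr = 0.5704 − 0.7956 = -0.23.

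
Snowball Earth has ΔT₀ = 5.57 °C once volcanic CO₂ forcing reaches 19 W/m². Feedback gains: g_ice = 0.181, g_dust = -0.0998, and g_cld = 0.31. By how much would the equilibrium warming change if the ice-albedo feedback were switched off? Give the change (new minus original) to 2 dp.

Original: g = 0.3912, ΔT = 5.57/(1−0.3912) = 9.1491 °C.
Without ice-albedo: g' = 0.2102, ΔT' = 5.57/(1−0.2102) = 7.0524 °C.
Change = 7.0524 − 9.1491 = -2.10 °C.

-2.10 °C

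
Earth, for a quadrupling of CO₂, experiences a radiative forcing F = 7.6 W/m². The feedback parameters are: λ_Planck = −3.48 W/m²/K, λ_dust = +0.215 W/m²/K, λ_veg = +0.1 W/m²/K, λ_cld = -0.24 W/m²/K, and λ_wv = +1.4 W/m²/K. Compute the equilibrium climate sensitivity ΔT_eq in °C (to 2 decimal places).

Net feedback parameter λ = (−3.48) + (+0.215) + (+0.1) + (-0.24) + (+1.4) = -2.005 W/m²/K.
ΔT = −F/λ = −7.6/(-2.005) = 3.79 °C.

3.79 °C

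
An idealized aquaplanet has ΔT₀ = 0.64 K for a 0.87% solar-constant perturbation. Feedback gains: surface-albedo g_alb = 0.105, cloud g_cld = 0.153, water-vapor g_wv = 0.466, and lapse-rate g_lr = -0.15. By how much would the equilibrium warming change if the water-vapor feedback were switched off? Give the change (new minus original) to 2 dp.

Original: g = 0.574, ΔT = 0.64/(1−0.574) = 1.5023 K.
Without water-vapor: g' = 0.108, ΔT' = 0.64/(1−0.108) = 0.7175 K.
Change = 0.7175 − 1.5023 = -0.78 K.

-0.78 K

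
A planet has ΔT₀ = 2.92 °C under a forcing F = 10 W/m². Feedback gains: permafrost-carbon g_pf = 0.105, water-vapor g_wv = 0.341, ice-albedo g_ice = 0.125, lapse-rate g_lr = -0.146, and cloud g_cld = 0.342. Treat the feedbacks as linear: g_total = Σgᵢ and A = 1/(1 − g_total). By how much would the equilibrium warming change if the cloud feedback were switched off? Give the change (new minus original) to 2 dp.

Original: g = 0.767, ΔT = 2.92/(1−0.767) = 12.5322 °C.
Without cloud: g' = 0.425, ΔT' = 2.92/(1−0.425) = 5.0783 °C.
Change = 5.0783 − 12.5322 = -7.45 °C.

-7.45 °C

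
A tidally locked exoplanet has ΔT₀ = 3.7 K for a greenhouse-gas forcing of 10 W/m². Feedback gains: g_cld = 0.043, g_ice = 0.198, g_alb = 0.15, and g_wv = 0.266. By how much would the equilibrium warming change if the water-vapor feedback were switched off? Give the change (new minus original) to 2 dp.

Original: g = 0.657, ΔT = 3.7/(1−0.657) = 10.7872 K.
Without water-vapor: g' = 0.391, ΔT' = 3.7/(1−0.391) = 6.0755 K.
Change = 6.0755 − 10.7872 = -4.71 K.

-4.71 K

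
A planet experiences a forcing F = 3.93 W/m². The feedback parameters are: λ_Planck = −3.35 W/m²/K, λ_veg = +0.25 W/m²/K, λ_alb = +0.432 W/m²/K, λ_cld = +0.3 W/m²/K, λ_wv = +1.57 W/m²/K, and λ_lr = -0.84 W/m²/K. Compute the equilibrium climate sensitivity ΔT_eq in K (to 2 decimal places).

Net feedback parameter λ = (−3.35) + (+0.25) + (+0.432) + (+0.3) + (+1.57) + (-0.84) = -1.638 W/m²/K.
ΔT = −F/λ = −3.93/(-1.638) = 2.40 K.

2.40 K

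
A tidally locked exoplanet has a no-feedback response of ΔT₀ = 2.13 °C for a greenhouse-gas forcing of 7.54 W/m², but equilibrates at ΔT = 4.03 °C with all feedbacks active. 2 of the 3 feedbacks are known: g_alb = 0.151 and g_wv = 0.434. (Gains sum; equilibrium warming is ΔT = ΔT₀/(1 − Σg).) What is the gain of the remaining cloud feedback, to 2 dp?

Amplification A = ΔT/ΔT₀ = 4.03/2.13 = 1.892.
Total gain g = 1 − 1/A = 1 − 1/1.892 = 0.4715.
Known gains sum to 0.151 + 0.434 = 0.585.
g_cld = 0.4715 − 0.585 = -0.11.

-0.11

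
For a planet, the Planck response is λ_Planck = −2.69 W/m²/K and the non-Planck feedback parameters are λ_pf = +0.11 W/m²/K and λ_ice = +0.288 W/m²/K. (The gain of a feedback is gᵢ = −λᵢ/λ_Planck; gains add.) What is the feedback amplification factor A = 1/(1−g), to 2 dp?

1.17

Convert to gains: g_pf = 0.11/2.69 = 0.04089; g_ice = 0.288/2.69 = 0.1071.
Total gain g = 0.14799.
A = 1/(1 − 0.14799) = 1.17.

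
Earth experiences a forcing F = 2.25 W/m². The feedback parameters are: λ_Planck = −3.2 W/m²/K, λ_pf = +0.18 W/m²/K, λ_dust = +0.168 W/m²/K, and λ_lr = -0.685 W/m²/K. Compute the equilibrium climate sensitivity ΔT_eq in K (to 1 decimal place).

Net feedback parameter λ = (−3.2) + (+0.18) + (+0.168) + (-0.685) = -3.537 W/m²/K.
ΔT = −F/λ = −2.25/(-3.537) = 0.6 K.

0.6 K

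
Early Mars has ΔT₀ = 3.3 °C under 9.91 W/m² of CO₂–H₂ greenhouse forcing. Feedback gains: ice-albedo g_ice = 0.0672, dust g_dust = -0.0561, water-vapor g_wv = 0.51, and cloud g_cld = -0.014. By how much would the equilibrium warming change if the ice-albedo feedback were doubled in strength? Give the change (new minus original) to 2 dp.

1.06 °C

Original: g = 0.5071, ΔT = 3.3/(1−0.5071) = 6.6951 °C.
With doubled ice-albedo: g' = 0.5743, ΔT' = 3.3/(1−0.5743) = 7.7519 °C.
Change = 7.7519 − 6.6951 = 1.06 °C.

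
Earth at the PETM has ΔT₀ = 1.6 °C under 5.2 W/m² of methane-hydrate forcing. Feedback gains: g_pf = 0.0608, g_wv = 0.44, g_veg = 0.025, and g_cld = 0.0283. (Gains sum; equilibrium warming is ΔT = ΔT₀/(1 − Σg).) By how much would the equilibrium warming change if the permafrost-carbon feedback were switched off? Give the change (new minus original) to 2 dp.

-0.43 °C

Original: g = 0.5541, ΔT = 1.6/(1−0.5541) = 3.5882 °C.
Without permafrost-carbon: g' = 0.4933, ΔT' = 1.6/(1−0.4933) = 3.1577 °C.
Change = 3.1577 − 3.5882 = -0.43 °C.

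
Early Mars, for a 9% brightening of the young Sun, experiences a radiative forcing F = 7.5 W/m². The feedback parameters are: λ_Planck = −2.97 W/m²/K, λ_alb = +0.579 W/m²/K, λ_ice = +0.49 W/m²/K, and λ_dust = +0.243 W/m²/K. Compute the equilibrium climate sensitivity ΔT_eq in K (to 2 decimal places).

Net feedback parameter λ = (−2.97) + (+0.579) + (+0.49) + (+0.243) = -1.658 W/m²/K.
ΔT = −F/λ = −7.5/(-1.658) = 4.52 K.

4.52 K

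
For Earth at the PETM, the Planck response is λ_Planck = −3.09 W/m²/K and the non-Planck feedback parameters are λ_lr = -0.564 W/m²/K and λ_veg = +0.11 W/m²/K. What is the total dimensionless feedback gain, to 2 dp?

Convert to gains: g_lr = -0.564/3.09 = -0.1825; g_veg = 0.11/3.09 = 0.0356.
Total gain g = -0.1469.

-0.15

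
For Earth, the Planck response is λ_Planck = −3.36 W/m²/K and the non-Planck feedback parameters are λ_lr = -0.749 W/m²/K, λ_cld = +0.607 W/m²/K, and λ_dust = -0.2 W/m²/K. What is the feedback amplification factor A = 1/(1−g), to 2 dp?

Convert to gains: g_lr = -0.749/3.36 = -0.2229; g_cld = 0.607/3.36 = 0.1807; g_dust = -0.2/3.36 = -0.05952.
Total gain g = -0.10172.
A = 1/(1 + 0.10172) = 0.91.

0.91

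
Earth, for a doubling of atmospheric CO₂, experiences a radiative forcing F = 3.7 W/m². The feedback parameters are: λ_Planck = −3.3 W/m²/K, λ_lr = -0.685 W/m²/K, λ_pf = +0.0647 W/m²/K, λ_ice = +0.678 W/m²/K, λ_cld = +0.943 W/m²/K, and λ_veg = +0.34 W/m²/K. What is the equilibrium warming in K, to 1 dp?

Net feedback parameter λ = (−3.3) + (-0.685) + (+0.0647) + (+0.678) + (+0.943) + (+0.34) = -1.9593 W/m²/K.
ΔT = −F/λ = −3.7/(-1.9593) = 1.9 K.

1.9 K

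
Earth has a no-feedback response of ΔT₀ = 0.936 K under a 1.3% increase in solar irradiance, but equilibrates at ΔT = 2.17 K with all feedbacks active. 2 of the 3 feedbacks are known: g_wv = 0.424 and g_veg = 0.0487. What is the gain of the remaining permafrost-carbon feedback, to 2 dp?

Amplification A = ΔT/ΔT₀ = 2.17/0.936 = 2.318.
Total gain g = 1 − 1/A = 1 − 1/2.318 = 0.5686.
Known gains sum to 0.424 + 0.0487 = 0.4727.
g_pf = 0.5686 − 0.4727 = 0.10.

0.10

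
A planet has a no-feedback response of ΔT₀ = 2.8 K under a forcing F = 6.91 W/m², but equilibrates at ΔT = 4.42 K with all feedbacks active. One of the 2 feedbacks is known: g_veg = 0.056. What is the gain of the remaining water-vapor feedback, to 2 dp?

Amplification A = ΔT/ΔT₀ = 4.42/2.8 = 1.579.
Total gain g = 1 − 1/A = 1 − 1/1.579 = 0.3667.
The known gain is 0.056.
g_wv = 0.3667 − 0.056 = 0.31.

0.31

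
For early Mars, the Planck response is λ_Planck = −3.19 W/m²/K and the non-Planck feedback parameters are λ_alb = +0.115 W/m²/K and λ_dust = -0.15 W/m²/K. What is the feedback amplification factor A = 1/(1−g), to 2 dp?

0.99

Convert to gains: g_alb = 0.115/3.19 = 0.03605; g_dust = -0.15/3.19 = -0.04702.
Total gain g = -0.01097.
A = 1/(1 + 0.01097) = 0.99.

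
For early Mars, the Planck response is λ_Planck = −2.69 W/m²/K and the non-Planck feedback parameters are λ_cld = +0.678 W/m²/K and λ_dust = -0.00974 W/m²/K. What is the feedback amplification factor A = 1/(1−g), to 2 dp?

1.33

Convert to gains: g_cld = 0.678/2.69 = 0.252; g_dust = -0.00974/2.69 = -0.003621.
Total gain g = 0.248379.
A = 1/(1 − 0.248379) = 1.33.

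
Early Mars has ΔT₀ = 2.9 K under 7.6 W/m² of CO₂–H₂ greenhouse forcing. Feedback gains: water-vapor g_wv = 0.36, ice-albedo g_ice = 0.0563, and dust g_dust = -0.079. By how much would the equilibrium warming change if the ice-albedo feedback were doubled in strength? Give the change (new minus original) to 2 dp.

Original: g = 0.3373, ΔT = 2.9/(1−0.3373) = 4.3760 K.
With doubled ice-albedo: g' = 0.3936, ΔT' = 2.9/(1−0.3936) = 4.7823 K.
Change = 4.7823 − 4.3760 = 0.41 K.

0.41 K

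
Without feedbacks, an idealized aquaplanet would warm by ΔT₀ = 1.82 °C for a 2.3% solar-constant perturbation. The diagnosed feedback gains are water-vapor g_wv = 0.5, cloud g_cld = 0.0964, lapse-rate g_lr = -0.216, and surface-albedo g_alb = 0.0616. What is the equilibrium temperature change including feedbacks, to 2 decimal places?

Total gain g = 0.5 + 0.0964 − 0.216 + 0.0616 = 0.442.
Amplification A = 1/(1 − 0.442) = 1.792.
ΔT = 1.82 × 1.792 = 3.26 °C.

3.26 °C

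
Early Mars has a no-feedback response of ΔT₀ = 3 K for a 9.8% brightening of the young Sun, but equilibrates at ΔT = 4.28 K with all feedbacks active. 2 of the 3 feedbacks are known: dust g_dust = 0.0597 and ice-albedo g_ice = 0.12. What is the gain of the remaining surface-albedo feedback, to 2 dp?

0.12

Amplification A = ΔT/ΔT₀ = 4.28/3 = 1.427.
Total gain g = 1 − 1/A = 1 − 1/1.427 = 0.2992.
Known gains sum to 0.0597 + 0.12 = 0.1797.
g_alb = 0.2992 − 0.1797 = 0.12.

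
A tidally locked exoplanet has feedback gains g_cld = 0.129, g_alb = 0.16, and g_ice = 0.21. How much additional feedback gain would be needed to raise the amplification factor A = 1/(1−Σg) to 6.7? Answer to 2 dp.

Current total gain = 0.499.
Target gain for A = 6.7: g* = 1 − 1/6.7 = 0.8507.
Additional gain needed = 0.8507 − 0.499 = 0.35.

0.35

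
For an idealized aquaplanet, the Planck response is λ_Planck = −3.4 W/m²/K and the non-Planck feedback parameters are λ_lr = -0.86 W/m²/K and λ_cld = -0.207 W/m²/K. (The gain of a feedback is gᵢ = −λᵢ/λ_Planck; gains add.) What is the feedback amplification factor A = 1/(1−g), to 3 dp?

0.761

Convert to gains: g_lr = -0.86/3.4 = -0.2529; g_cld = -0.207/3.4 = -0.06088.
Total gain g = -0.31378.
A = 1/(1 + 0.31378) = 0.761.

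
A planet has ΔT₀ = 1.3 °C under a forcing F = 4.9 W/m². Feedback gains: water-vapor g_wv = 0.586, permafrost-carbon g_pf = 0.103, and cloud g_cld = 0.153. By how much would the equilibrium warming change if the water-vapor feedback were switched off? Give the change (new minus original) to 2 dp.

Original: g = 0.842, ΔT = 1.3/(1−0.842) = 8.2278 °C.
Without water-vapor: g' = 0.256, ΔT' = 1.3/(1−0.256) = 1.7473 °C.
Change = 1.7473 − 8.2278 = -6.48 °C.

-6.48 °C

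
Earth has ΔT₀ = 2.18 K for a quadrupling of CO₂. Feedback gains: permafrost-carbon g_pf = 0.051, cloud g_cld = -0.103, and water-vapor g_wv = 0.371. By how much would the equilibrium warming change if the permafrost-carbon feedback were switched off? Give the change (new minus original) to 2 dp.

-0.22 K

Original: g = 0.319, ΔT = 2.18/(1−0.319) = 3.2012 K.
Without permafrost-carbon: g' = 0.268, ΔT' = 2.18/(1−0.268) = 2.9781 K.
Change = 2.9781 − 3.2012 = -0.22 K.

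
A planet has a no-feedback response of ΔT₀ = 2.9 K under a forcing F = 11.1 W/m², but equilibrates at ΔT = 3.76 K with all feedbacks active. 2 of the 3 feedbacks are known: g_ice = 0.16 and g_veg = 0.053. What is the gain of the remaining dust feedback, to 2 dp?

0.02

Amplification A = ΔT/ΔT₀ = 3.76/2.9 = 1.297.
Total gain g = 1 − 1/A = 1 − 1/1.297 = 0.229.
Known gains sum to 0.16 + 0.053 = 0.213.
g_dust = 0.229 − 0.213 = 0.02.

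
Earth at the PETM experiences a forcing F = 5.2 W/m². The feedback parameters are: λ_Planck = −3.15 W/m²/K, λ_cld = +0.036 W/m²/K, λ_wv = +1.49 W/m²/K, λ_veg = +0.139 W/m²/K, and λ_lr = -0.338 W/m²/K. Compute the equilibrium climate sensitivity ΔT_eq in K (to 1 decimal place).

2.9 K

Net feedback parameter λ = (−3.15) + (+0.036) + (+1.49) + (+0.139) + (-0.338) = -1.823 W/m²/K.
ΔT = −F/λ = −5.2/(-1.823) = 2.9 K.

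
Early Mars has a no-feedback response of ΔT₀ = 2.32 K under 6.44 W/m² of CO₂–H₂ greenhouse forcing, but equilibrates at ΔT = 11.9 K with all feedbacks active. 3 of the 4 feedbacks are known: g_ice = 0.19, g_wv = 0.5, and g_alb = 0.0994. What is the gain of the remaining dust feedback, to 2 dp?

Amplification A = ΔT/ΔT₀ = 11.9/2.32 = 5.129.
Total gain g = 1 − 1/A = 1 − 1/5.129 = 0.805.
Known gains sum to 0.19 + 0.5 + 0.0994 = 0.7894.
g_dust = 0.805 − 0.7894 = 0.02.

0.02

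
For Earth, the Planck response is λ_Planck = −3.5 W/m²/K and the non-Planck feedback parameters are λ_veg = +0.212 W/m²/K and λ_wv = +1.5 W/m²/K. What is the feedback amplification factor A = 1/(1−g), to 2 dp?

1.96

Convert to gains: g_veg = 0.212/3.5 = 0.06057; g_wv = 1.5/3.5 = 0.4286.
Total gain g = 0.48917.
A = 1/(1 − 0.48917) = 1.96.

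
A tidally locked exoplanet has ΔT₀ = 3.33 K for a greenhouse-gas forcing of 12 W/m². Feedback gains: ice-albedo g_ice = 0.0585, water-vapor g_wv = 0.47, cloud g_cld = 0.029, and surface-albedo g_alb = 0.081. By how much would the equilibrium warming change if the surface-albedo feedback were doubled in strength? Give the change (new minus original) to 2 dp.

Original: g = 0.6385, ΔT = 3.33/(1−0.6385) = 9.2116 K.
With doubled surface-albedo: g' = 0.7195, ΔT' = 3.33/(1−0.7195) = 11.8717 K.
Change = 11.8717 − 9.2116 = 2.66 K.

2.66 K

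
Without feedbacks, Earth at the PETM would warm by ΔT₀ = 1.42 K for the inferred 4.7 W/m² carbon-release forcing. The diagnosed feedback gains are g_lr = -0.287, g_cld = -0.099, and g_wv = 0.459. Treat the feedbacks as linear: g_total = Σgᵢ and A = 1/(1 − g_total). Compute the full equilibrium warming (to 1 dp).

Total gain g = -0.287 − 0.099 + 0.459 = 0.073.
Amplification A = 1/(1 − 0.073) = 1.079.
ΔT = 1.42 × 1.079 = 1.5 K.

1.5 K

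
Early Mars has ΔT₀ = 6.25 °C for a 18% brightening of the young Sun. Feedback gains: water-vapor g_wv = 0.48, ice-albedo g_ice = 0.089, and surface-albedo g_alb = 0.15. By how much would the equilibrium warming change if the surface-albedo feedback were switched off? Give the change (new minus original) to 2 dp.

Original: g = 0.719, ΔT = 6.25/(1−0.719) = 22.2420 °C.
Without surface-albedo: g' = 0.569, ΔT' = 6.25/(1−0.569) = 14.5012 °C.
Change = 14.5012 − 22.2420 = -7.74 °C.

-7.74 °C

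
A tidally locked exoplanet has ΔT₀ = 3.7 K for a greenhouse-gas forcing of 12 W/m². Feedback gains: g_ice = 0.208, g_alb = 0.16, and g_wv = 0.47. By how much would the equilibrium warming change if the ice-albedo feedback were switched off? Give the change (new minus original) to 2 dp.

Original: g = 0.838, ΔT = 3.7/(1−0.838) = 22.8395 K.
Without ice-albedo: g' = 0.63, ΔT' = 3.7/(1−0.63) = 10.0000 K.
Change = 10.0000 − 22.8395 = -12.84 K.

-12.84 K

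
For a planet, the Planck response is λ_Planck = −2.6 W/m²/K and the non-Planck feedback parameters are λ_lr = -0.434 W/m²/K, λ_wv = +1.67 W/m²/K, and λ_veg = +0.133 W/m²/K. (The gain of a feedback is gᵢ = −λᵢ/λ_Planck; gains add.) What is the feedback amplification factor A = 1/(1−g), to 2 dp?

Convert to gains: g_lr = -0.434/2.6 = -0.1669; g_wv = 1.67/2.6 = 0.6423; g_veg = 0.133/2.6 = 0.05115.
Total gain g = 0.52655.
A = 1/(1 − 0.52655) = 2.11.

2.11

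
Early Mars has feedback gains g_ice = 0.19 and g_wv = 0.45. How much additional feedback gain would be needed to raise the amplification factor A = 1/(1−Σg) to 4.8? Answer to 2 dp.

Current total gain = 0.64.
Target gain for A = 4.8: g* = 1 − 1/4.8 = 0.7917.
Additional gain needed = 0.7917 − 0.64 = 0.15.

0.15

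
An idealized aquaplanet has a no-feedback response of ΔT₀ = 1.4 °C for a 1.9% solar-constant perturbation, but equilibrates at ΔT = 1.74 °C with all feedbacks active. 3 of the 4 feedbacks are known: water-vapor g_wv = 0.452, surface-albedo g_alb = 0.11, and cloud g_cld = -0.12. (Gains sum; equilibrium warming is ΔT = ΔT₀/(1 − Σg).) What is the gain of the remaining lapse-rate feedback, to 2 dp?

-0.25

Amplification A = ΔT/ΔT₀ = 1.74/1.4 = 1.243.
Total gain g = 1 − 1/A = 1 − 1/1.243 = 0.1955.
Known gains sum to 0.452 + 0.11 − 0.12 = 0.442.
g_lr = 0.1955 − 0.442 = -0.25.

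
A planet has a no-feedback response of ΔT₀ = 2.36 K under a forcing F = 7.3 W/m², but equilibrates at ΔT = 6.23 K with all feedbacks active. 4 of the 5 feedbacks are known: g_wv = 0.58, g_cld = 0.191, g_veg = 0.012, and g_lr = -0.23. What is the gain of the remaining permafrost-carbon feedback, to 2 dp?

0.07

Amplification A = ΔT/ΔT₀ = 6.23/2.36 = 2.64.
Total gain g = 1 − 1/A = 1 − 1/2.64 = 0.6212.
Known gains sum to 0.58 + 0.191 + 0.012 − 0.23 = 0.553.
g_pf = 0.6212 − 0.553 = 0.07.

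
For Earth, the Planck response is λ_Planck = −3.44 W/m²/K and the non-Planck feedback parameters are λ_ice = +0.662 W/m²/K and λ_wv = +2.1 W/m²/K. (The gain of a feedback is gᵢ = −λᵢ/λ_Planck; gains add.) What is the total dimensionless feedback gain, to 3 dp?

0.803

Convert to gains: g_ice = 0.662/3.44 = 0.1924; g_wv = 2.1/3.44 = 0.6105.
Total gain g = 0.8029.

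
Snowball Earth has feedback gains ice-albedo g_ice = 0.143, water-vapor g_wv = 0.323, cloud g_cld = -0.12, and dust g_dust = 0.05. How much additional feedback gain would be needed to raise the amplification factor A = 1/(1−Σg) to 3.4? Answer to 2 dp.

0.31

Current total gain = 0.396.
Target gain for A = 3.4: g* = 1 − 1/3.4 = 0.7059.
Additional gain needed = 0.7059 − 0.396 = 0.31.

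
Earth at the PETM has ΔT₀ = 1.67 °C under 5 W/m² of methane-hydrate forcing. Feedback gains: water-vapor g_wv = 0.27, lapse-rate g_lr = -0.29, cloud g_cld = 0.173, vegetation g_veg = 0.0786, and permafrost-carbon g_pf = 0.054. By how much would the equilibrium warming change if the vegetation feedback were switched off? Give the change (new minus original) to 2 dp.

Original: g = 0.2856, ΔT = 1.67/(1−0.2856) = 2.3376 °C.
Without vegetation: g' = 0.207, ΔT' = 1.67/(1−0.207) = 2.1059 °C.
Change = 2.1059 − 2.3376 = -0.23 °C.

-0.23 °C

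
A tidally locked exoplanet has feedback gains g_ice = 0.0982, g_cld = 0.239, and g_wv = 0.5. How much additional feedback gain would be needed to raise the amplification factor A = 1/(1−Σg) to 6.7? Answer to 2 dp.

Current total gain = 0.8372.
Target gain for A = 6.7: g* = 1 − 1/6.7 = 0.8507.
Additional gain needed = 0.8507 − 0.8372 = 0.01.

0.01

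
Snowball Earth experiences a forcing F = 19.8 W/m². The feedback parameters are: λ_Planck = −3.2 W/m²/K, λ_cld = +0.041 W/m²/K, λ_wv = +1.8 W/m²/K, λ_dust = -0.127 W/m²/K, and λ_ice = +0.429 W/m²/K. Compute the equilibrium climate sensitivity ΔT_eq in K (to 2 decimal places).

Net feedback parameter λ = (−3.2) + (+0.041) + (+1.8) + (-0.127) + (+0.429) = -1.057 W/m²/K.
ΔT = −F/λ = −19.8/(-1.057) = 18.73 K.

18.73 K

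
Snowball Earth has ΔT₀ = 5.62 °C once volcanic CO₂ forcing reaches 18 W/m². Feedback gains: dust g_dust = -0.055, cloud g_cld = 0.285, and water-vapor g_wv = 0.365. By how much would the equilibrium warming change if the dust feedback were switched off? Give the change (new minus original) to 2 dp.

Original: g = 0.595, ΔT = 5.62/(1−0.595) = 13.8765 °C.
Without dust: g' = 0.65, ΔT' = 5.62/(1−0.65) = 16.0571 °C.
Change = 16.0571 − 13.8765 = 2.18 °C.

2.18 °C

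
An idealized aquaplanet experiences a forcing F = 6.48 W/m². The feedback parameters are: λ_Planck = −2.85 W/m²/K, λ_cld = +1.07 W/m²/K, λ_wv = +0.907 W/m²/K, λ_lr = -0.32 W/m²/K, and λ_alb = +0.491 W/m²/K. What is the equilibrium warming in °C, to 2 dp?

Net feedback parameter λ = (−2.85) + (+1.07) + (+0.907) + (-0.32) + (+0.491) = -0.702 W/m²/K.
ΔT = −F/λ = −6.48/(-0.702) = 9.23 °C.

9.23 °C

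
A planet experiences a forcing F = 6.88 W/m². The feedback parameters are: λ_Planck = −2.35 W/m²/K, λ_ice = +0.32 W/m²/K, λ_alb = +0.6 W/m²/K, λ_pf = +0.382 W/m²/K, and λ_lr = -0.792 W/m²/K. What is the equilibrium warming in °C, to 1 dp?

3.7 °C

Net feedback parameter λ = (−2.35) + (+0.32) + (+0.6) + (+0.382) + (-0.792) = -1.84 W/m²/K.
ΔT = −F/λ = −6.88/(-1.84) = 3.7 °C.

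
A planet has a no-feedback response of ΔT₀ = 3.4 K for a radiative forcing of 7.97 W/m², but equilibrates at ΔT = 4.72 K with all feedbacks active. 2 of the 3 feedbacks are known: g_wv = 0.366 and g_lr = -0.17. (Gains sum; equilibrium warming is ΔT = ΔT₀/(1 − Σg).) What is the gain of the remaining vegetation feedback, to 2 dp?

Amplification A = ΔT/ΔT₀ = 4.72/3.4 = 1.388.
Total gain g = 1 − 1/A = 1 − 1/1.388 = 0.2795.
Known gains sum to 0.366 − 0.17 = 0.196.
g_veg = 0.2795 − 0.196 = 0.08.

0.08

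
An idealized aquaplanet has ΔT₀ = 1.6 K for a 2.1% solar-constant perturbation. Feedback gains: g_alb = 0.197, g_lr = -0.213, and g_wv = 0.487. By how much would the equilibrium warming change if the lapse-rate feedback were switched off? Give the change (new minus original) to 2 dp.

2.04 K

Original: g = 0.471, ΔT = 1.6/(1−0.471) = 3.0246 K.
Without lapse-rate: g' = 0.684, ΔT' = 1.6/(1−0.684) = 5.0633 K.
Change = 5.0633 − 3.0246 = 2.04 K.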